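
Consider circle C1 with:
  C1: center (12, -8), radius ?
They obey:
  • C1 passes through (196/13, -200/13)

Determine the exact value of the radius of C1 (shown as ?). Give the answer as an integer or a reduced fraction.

8

1. [C1∋P]  r_C1² − 64 = 0  ⇒  r_C1 = 8 (r>0 drops 1)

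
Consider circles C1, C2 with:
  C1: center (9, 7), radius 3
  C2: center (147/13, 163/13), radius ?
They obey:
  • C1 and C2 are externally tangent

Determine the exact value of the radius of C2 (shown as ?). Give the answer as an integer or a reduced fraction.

3

1. [ext C1·C2]  r_C2² + 6r_C2 − 27 = 0  ⇒  r_C2 = 3 (r>0 drops 1)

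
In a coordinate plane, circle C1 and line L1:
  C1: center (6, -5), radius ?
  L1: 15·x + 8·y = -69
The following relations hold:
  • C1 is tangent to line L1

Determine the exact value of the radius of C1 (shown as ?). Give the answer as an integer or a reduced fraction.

1. [C1‖L1]  r_C1² − 49 = 0  ⇒  r_C1 = 7 (r>0 drops 1)

7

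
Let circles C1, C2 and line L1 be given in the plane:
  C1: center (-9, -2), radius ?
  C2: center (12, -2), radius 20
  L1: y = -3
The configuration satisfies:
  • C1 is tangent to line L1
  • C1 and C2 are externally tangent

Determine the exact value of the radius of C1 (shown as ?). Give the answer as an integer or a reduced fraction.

1. [C1‖L1]  r_C1² − 1 = 0  ⇒  r_C1 = 1 (r>0 drops 1)
2. [ext C1·C2]  r_C1² + 40r_C1 − 41 = 0  ⇒  r_C1 = 1 (r>0 drops 1)

1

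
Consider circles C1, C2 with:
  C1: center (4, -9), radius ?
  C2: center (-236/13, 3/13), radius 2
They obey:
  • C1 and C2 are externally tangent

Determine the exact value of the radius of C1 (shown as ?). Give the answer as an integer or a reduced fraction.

1. [ext C1·C2]  r_C1² + 4r_C1 − 572 = 0  ⇒  r_C1 = 22 (r>0 drops 1)

22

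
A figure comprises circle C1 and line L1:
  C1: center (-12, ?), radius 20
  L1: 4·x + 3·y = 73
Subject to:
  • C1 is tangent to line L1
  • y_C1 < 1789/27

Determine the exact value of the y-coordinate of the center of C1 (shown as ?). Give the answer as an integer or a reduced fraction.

7

1. [C1‖L1]  y_C1² − (242/3)y_C1 + 1547/3 = 0  ⇒  y_C1 = 7 or 221/3
2. given y_C1 < 1789/27: keep 7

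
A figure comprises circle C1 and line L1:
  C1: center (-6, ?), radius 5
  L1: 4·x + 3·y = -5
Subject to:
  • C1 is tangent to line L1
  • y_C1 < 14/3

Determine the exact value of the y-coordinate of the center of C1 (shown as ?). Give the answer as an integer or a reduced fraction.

-2

1. [C1‖L1]  y_C1² − (38/3)y_C1 − 88/3 = 0  ⇒  y_C1 = -2 or 44/3
2. given y_C1 < 14/3: keep -2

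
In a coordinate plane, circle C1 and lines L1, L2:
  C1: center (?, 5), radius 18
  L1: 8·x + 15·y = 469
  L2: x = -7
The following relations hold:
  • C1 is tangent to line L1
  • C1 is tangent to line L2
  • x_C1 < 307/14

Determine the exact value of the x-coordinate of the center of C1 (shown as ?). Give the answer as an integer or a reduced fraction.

11

1. [C1‖L1]  x_C1² − (197/2)x_C1 + 1925/2 = 0  ⇒  x_C1 = 11 or 175/2
2. [C1‖L2]  x_C1² + 14x_C1 − 275 = 0  ⇒  x_C1 = -25 or 11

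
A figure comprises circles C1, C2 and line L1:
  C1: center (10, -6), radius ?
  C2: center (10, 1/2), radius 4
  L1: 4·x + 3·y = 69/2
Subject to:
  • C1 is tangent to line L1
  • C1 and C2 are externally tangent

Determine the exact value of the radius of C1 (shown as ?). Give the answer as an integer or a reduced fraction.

5/2

1. [C1‖L1]  r_C1² − 25/4 = 0  ⇒  r_C1 = 5/2 (r>0 drops 1)
2. [ext C1·C2]  r_C1² + 8r_C1 − 105/4 = 0  ⇒  r_C1 = 5/2 (r>0 drops 1)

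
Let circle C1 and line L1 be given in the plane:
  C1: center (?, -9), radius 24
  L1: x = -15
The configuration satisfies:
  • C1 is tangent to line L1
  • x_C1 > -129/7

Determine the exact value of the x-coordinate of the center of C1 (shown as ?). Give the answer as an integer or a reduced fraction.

1. [C1‖L1]  x_C1² + 30x_C1 − 351 = 0  ⇒  x_C1 = -39 or 9
2. given x_C1 > -129/7: keep 9

9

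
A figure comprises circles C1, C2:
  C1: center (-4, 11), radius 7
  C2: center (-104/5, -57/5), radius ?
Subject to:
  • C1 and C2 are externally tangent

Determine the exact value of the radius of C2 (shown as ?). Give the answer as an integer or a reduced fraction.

21

1. [ext C1·C2]  r_C2² + 14r_C2 − 735 = 0  ⇒  r_C2 = 21 (r>0 drops 1)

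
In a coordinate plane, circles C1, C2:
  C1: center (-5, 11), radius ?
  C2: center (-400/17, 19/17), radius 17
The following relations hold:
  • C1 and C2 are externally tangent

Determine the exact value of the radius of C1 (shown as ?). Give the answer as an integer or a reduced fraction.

1. [ext C1·C2]  r_C1² + 34r_C1 − 152 = 0  ⇒  r_C1 = 4 (r>0 drops 1)

4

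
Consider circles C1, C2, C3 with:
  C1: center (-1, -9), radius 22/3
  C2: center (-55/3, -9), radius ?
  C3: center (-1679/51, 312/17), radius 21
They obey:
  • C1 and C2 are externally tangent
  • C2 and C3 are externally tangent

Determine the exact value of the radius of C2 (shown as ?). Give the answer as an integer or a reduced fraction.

1. [ext C1·C2]  r_C2² + (44/3)r_C2 − 740/3 = 0  ⇒  r_C2 = 10 (r>0 drops 1)
2. [ext C2·C3]  r_C2² + 42r_C2 − 520 = 0  ⇒  r_C2 = 10 (r>0 drops 1)

10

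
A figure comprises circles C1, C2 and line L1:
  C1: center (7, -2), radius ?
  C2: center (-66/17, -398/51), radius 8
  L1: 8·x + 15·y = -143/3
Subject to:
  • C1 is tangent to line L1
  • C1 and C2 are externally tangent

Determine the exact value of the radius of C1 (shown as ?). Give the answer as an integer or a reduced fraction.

13/3

1. [C1‖L1]  r_C1² − 169/9 = 0  ⇒  r_C1 = 13/3 (r>0 drops 1)
2. [ext C1·C2]  r_C1² + 16r_C1 − 793/9 = 0  ⇒  r_C1 = 13/3 (r>0 drops 1)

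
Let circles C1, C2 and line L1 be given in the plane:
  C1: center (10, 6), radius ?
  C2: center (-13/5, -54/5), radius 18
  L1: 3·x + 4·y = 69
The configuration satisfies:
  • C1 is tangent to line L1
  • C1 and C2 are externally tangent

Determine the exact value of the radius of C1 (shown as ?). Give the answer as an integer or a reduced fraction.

1. [C1‖L1]  r_C1² − 9 = 0  ⇒  r_C1 = 3 (r>0 drops 1)
2. [ext C1·C2]  r_C1² + 36r_C1 − 117 = 0  ⇒  r_C1 = 3 (r>0 drops 1)

3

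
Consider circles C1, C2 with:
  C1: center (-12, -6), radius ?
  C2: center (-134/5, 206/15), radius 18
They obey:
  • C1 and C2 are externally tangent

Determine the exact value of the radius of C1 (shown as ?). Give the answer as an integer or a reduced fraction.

1. [ext C1·C2]  r_C1² + 36r_C1 − 2560/9 = 0  ⇒  r_C1 = 20/3 (r>0 drops 1)

20/3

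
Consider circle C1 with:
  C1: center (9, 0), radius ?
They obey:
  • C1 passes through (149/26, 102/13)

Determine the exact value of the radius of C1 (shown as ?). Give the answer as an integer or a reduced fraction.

17/2

1. [C1∋P]  r_C1² − 289/4 = 0  ⇒  r_C1 = 17/2 (r>0 drops 1)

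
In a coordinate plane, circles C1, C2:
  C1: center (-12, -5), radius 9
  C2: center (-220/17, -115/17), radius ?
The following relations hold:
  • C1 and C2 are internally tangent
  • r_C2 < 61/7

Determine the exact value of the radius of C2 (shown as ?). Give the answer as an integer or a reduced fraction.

1. [int C1,C2]  r_C2² − 18r_C2 + 77 = 0  ⇒  r_C2 = 7 or 11
2. given r_C2 < 61/7: keep 7

7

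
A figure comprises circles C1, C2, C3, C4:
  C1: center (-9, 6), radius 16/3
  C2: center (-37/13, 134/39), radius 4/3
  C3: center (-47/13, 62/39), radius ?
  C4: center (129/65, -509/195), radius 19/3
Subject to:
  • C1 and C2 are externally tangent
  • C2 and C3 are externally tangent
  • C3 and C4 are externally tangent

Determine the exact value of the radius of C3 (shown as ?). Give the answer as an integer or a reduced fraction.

2/3

1. [ext C2·C3]  r_C3² + (8/3)r_C3 − 20/9 = 0  ⇒  r_C3 = 2/3 (r>0 drops 1)
2. [ext C3·C4]  r_C3² + (38/3)r_C3 − 80/9 = 0  ⇒  r_C3 = 2/3 (r>0 drops 1)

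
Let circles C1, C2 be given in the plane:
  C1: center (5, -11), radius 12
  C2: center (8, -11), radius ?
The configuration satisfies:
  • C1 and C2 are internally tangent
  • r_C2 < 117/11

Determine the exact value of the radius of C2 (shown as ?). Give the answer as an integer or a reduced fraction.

9

1. [int C1,C2]  r_C2² − 24r_C2 + 135 = 0  ⇒  r_C2 = 9 or 15
2. given r_C2 < 117/11: keep 9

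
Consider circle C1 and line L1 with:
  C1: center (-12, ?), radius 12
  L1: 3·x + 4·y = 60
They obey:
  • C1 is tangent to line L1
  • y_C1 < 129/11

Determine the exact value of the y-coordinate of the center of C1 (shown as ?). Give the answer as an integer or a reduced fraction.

1. [C1‖L1]  y_C1² − 48y_C1 + 351 = 0  ⇒  y_C1 = 9 or 39
2. given y_C1 < 129/11: keep 9

9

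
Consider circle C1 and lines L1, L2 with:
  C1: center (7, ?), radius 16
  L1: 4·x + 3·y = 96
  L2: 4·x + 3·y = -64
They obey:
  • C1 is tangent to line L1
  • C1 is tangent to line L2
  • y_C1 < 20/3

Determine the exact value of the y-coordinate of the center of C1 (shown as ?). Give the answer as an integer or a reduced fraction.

1. [C1‖L1]  y_C1² − (136/3)y_C1 − 592/3 = 0  ⇒  y_C1 = -4 or 148/3
2. [C1‖L2]  y_C1² + (184/3)y_C1 + 688/3 = 0  ⇒  y_C1 = -172/3 or -4

-4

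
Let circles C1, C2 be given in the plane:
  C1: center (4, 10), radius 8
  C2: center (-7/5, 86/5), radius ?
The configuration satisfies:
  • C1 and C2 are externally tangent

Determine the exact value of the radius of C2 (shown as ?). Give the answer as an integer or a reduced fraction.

1. [ext C1·C2]  r_C2² + 16r_C2 − 17 = 0  ⇒  r_C2 = 1 (r>0 drops 1)

1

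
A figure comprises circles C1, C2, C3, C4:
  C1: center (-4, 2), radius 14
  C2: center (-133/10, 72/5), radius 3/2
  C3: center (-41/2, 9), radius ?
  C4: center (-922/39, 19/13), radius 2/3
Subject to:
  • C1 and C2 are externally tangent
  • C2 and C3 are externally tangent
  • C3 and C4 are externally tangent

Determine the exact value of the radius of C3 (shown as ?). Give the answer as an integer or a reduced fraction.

1. [ext C2·C3]  r_C3² + 3r_C3 − 315/4 = 0  ⇒  r_C3 = 15/2 (r>0 drops 1)
2. [ext C3·C4]  r_C3² + (4/3)r_C3 − 265/4 = 0  ⇒  r_C3 = 15/2 (r>0 drops 1)

15/2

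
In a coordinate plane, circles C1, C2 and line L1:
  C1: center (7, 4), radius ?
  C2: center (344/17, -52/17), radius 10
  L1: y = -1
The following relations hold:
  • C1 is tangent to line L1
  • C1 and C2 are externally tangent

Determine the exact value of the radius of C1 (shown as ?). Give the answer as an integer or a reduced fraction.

1. [C1‖L1]  r_C1² − 25 = 0  ⇒  r_C1 = 5 (r>0 drops 1)
2. [ext C1·C2]  r_C1² + 20r_C1 − 125 = 0  ⇒  r_C1 = 5 (r>0 drops 1)

5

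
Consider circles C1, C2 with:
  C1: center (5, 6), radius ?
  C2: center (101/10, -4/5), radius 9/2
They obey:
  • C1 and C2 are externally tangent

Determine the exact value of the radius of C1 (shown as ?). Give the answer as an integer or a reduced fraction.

1. [ext C1·C2]  r_C1² + 9r_C1 − 52 = 0  ⇒  r_C1 = 4 (r>0 drops 1)

4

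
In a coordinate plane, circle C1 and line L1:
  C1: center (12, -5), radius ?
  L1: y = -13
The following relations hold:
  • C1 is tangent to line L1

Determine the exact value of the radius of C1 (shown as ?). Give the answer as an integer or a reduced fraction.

1. [C1‖L1]  r_C1² − 64 = 0  ⇒  r_C1 = 8 (r>0 drops 1)

8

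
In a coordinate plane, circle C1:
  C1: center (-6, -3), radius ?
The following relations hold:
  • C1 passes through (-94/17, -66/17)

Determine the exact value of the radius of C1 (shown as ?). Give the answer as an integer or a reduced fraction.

1. [C1∋P]  r_C1² − 1 = 0  ⇒  r_C1 = 1 (r>0 drops 1)

1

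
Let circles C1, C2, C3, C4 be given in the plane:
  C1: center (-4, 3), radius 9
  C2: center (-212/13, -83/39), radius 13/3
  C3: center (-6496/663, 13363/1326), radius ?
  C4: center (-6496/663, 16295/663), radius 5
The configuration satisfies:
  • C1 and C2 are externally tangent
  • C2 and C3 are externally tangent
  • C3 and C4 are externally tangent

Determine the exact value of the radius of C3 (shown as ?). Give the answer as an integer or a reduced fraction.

19/2

1. [ext C2·C3]  r_C3² + (26/3)r_C3 − 2071/12 = 0  ⇒  r_C3 = 19/2 (r>0 drops 1)
2. [ext C3·C4]  r_C3² + 10r_C3 − 741/4 = 0  ⇒  r_C3 = 19/2 (r>0 drops 1)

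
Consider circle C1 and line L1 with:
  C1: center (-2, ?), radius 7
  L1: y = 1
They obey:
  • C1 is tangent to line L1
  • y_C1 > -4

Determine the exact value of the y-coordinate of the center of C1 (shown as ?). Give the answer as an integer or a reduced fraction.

8

1. [C1‖L1]  y_C1² − 2y_C1 − 48 = 0  ⇒  y_C1 = -6 or 8
2. given y_C1 > -4: keep 8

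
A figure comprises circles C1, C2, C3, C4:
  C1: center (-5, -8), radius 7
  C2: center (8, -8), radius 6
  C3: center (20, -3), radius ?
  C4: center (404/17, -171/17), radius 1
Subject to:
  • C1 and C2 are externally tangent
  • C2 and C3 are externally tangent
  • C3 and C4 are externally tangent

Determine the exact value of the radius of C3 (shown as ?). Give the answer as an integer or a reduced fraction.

7

1. [ext C2·C3]  r_C3² + 12r_C3 − 133 = 0  ⇒  r_C3 = 7 (r>0 drops 1)
2. [ext C3·C4]  r_C3² + 2r_C3 − 63 = 0  ⇒  r_C3 = 7 (r>0 drops 1)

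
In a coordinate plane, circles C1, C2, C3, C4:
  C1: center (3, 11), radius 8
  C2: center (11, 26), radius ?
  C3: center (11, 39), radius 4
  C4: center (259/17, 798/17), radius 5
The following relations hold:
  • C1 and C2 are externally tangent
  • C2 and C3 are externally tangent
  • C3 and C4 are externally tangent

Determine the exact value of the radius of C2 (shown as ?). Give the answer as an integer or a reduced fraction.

9

1. [ext C1·C2]  r_C2² + 16r_C2 − 225 = 0  ⇒  r_C2 = 9 (r>0 drops 1)
2. [ext C2·C3]  r_C2² + 8r_C2 − 153 = 0  ⇒  r_C2 = 9 (r>0 drops 1)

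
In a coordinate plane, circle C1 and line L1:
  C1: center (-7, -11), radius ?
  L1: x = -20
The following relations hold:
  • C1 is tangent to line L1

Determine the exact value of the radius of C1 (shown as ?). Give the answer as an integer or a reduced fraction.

13

1. [C1‖L1]  r_C1² − 169 = 0  ⇒  r_C1 = 13 (r>0 drops 1)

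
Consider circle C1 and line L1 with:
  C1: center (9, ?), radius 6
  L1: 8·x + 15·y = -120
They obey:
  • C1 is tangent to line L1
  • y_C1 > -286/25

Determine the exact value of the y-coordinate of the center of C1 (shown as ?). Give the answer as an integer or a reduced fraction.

-6

1. [C1‖L1]  y_C1² + (128/5)y_C1 + 588/5 = 0  ⇒  y_C1 = -98/5 or -6
2. given y_C1 > -286/25: keep -6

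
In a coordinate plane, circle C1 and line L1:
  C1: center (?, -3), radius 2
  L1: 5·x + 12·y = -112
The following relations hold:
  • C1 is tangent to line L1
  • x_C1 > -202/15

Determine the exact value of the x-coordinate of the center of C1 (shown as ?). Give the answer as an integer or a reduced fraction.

1. [C1‖L1]  x_C1² + (152/5)x_C1 + 204 = 0  ⇒  x_C1 = -102/5 or -10
2. given x_C1 > -202/15: keep -10

-10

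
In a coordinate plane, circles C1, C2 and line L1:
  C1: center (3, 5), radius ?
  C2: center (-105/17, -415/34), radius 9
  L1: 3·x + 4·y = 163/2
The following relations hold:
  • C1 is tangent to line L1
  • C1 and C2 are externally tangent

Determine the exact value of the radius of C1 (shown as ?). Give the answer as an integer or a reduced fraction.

1. [C1‖L1]  r_C1² − 441/4 = 0  ⇒  r_C1 = 21/2 (r>0 drops 1)
2. [ext C1·C2]  r_C1² + 18r_C1 − 1197/4 = 0  ⇒  r_C1 = 21/2 (r>0 drops 1)

21/2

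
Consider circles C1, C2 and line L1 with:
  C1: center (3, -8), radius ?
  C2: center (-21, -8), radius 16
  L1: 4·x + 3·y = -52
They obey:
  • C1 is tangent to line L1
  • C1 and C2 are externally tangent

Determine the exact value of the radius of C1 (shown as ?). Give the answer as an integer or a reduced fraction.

8

1. [C1‖L1]  r_C1² − 64 = 0  ⇒  r_C1 = 8 (r>0 drops 1)
2. [ext C1·C2]  r_C1² + 32r_C1 − 320 = 0  ⇒  r_C1 = 8 (r>0 drops 1)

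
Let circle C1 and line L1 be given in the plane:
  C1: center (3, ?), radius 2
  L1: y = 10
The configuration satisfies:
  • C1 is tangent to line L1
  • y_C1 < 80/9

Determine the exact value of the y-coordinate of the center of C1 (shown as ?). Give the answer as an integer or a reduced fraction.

8

1. [C1‖L1]  y_C1² − 20y_C1 + 96 = 0  ⇒  y_C1 = 8 or 12
2. given y_C1 < 80/9: keep 8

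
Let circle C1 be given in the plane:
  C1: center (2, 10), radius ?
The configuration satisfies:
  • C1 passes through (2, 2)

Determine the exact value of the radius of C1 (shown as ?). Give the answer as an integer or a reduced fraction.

1. [C1∋P]  r_C1² − 64 = 0  ⇒  r_C1 = 8 (r>0 drops 1)

8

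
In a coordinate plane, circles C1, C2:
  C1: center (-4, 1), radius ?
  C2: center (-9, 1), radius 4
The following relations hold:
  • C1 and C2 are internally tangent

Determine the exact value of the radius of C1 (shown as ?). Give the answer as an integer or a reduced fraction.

1. [int C1,C2]  r_C1² − 8r_C1 − 9 = 0  ⇒  r_C1 = 9 (r>0 drops 1)

9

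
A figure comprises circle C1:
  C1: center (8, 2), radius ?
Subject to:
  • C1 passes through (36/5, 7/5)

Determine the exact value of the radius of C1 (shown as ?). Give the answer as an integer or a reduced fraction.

1. [C1∋P]  r_C1² − 1 = 0  ⇒  r_C1 = 1 (r>0 drops 1)

1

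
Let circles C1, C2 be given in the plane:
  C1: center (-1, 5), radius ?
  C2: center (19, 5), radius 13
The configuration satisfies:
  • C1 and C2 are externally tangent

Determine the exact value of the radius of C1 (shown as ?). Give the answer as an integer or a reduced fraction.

7

1. [ext C1·C2]  r_C1² + 26r_C1 − 231 = 0  ⇒  r_C1 = 7 (r>0 drops 1)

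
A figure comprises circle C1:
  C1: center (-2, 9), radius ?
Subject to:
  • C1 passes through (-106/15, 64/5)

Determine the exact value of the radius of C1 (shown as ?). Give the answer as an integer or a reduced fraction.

19/3

1. [C1∋P]  r_C1² − 361/9 = 0  ⇒  r_C1 = 19/3 (r>0 drops 1)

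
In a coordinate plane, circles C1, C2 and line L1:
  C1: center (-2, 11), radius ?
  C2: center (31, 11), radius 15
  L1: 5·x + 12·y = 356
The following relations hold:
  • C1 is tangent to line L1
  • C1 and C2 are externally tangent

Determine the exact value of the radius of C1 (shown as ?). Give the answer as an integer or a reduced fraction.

18

1. [C1‖L1]  r_C1² − 324 = 0  ⇒  r_C1 = 18 (r>0 drops 1)
2. [ext C1·C2]  r_C1² + 30r_C1 − 864 = 0  ⇒  r_C1 = 18 (r>0 drops 1)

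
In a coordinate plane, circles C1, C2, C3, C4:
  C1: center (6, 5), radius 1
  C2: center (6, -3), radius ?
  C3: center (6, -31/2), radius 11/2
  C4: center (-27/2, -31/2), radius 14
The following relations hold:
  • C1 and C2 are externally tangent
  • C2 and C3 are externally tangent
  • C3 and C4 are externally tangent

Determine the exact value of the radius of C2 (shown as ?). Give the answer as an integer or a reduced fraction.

7

1. [ext C1·C2]  r_C2² + 2r_C2 − 63 = 0  ⇒  r_C2 = 7 (r>0 drops 1)
2. [ext C2·C3]  r_C2² + 11r_C2 − 126 = 0  ⇒  r_C2 = 7 (r>0 drops 1)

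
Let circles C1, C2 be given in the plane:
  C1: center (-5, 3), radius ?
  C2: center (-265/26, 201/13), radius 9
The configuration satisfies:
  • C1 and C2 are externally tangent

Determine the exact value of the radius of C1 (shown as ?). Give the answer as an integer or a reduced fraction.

9/2

1. [ext C1·C2]  r_C1² + 18r_C1 − 405/4 = 0  ⇒  r_C1 = 9/2 (r>0 drops 1)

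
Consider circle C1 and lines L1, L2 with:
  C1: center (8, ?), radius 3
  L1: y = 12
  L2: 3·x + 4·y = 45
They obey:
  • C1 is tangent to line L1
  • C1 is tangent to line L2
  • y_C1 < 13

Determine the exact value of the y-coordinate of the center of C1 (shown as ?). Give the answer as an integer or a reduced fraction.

1. [C1‖L1]  y_C1² − 24y_C1 + 135 = 0  ⇒  y_C1 = 9 or 15
2. [C1‖L2]  y_C1² − (21/2)y_C1 + 27/2 = 0  ⇒  y_C1 = 3/2 or 9

9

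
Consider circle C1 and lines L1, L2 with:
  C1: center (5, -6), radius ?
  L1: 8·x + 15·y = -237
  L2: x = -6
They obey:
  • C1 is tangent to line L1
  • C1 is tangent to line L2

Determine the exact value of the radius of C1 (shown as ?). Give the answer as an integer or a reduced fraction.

11

1. [C1‖L1]  r_C1² − 121 = 0  ⇒  r_C1 = 11 (r>0 drops 1)
2. [C1‖L2]  r_C1² − 121 = 0  ⇒  r_C1 = 11 (r>0 drops 1)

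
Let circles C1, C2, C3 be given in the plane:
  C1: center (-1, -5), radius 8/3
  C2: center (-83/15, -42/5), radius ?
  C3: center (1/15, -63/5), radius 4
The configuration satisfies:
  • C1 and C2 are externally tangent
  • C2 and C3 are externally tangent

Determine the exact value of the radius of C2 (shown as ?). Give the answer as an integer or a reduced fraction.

1. [ext C1·C2]  r_C2² + (16/3)r_C2 − 25 = 0  ⇒  r_C2 = 3 (r>0 drops 1)
2. [ext C2·C3]  r_C2² + 8r_C2 − 33 = 0  ⇒  r_C2 = 3 (r>0 drops 1)

3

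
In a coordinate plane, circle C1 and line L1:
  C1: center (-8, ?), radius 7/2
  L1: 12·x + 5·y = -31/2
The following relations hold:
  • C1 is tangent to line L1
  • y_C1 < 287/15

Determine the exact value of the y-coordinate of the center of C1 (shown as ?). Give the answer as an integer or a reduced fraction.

1. [C1‖L1]  y_C1² − (161/5)y_C1 + 882/5 = 0  ⇒  y_C1 = 7 or 126/5
2. given y_C1 < 287/15: keep 7

7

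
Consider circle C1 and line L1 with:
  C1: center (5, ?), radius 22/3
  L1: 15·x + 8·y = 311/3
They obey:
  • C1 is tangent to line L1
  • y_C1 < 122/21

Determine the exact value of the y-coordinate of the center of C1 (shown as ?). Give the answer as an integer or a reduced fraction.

1. [C1‖L1]  y_C1² − (43/6)y_C1 − 230 = 0  ⇒  y_C1 = -12 or 115/6
2. given y_C1 < 122/21: keep -12

-12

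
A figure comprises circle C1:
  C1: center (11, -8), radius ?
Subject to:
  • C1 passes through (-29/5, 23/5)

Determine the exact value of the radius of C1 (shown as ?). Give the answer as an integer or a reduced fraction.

21

1. [C1∋P]  r_C1² − 441 = 0  ⇒  r_C1 = 21 (r>0 drops 1)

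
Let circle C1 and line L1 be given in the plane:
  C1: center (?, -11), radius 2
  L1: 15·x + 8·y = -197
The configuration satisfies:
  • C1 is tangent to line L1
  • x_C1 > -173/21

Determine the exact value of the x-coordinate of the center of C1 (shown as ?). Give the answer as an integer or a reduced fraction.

1. [C1‖L1]  x_C1² + (218/15)x_C1 + 143/3 = 0  ⇒  x_C1 = -143/15 or -5
2. given x_C1 > -173/21: keep -5

-5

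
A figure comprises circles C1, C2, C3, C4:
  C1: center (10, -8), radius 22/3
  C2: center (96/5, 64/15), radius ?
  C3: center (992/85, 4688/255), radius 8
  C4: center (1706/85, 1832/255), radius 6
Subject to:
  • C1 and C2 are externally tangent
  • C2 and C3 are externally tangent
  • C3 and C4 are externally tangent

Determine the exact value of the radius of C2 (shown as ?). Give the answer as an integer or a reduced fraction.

1. [ext C1·C2]  r_C2² + (44/3)r_C2 − 544/3 = 0  ⇒  r_C2 = 8 (r>0 drops 1)
2. [ext C2·C3]  r_C2² + 16r_C2 − 192 = 0  ⇒  r_C2 = 8 (r>0 drops 1)

8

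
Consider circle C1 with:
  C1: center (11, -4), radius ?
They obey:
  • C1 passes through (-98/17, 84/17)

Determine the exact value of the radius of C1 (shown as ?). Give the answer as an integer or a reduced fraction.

1. [C1∋P]  r_C1² − 361 = 0  ⇒  r_C1 = 19 (r>0 drops 1)

19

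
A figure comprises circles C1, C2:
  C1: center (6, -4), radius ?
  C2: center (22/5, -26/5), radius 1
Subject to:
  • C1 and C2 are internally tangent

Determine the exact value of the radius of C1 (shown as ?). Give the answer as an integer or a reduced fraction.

3

1. [int C1,C2]  r_C1² − 2r_C1 − 3 = 0  ⇒  r_C1 = 3 (r>0 drops 1)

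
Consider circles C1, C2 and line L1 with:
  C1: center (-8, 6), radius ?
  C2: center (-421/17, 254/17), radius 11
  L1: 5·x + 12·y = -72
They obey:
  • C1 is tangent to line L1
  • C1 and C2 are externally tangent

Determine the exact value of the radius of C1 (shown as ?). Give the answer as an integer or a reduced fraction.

1. [C1‖L1]  r_C1² − 64 = 0  ⇒  r_C1 = 8 (r>0 drops 1)
2. [ext C1·C2]  r_C1² + 22r_C1 − 240 = 0  ⇒  r_C1 = 8 (r>0 drops 1)

8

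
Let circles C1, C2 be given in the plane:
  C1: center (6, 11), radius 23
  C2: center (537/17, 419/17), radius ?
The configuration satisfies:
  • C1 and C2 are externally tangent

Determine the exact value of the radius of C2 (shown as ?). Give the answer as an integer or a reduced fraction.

1. [ext C1·C2]  r_C2² + 46r_C2 − 312 = 0  ⇒  r_C2 = 6 (r>0 drops 1)

6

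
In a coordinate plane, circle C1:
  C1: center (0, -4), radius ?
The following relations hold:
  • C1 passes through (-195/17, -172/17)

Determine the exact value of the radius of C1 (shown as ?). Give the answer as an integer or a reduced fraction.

1. [C1∋P]  r_C1² − 169 = 0  ⇒  r_C1 = 13 (r>0 drops 1)

13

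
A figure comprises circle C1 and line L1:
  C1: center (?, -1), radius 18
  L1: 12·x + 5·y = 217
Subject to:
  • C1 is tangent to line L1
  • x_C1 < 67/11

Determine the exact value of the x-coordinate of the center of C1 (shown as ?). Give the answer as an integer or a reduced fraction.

-1

1. [C1‖L1]  x_C1² − 37x_C1 − 38 = 0  ⇒  x_C1 = -1 or 38
2. given x_C1 < 67/11: keep -1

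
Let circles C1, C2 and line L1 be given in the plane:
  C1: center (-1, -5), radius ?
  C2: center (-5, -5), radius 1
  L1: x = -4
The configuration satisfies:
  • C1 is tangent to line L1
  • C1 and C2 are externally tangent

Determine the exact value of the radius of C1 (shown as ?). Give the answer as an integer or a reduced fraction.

1. [C1‖L1]  r_C1² − 9 = 0  ⇒  r_C1 = 3 (r>0 drops 1)
2. [ext C1·C2]  r_C1² + 2r_C1 − 15 = 0  ⇒  r_C1 = 3 (r>0 drops 1)

3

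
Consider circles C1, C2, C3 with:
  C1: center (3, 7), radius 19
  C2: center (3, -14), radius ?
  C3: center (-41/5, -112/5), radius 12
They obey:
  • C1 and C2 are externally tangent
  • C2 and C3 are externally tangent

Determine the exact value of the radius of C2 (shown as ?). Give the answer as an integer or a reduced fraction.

1. [ext C1·C2]  r_C2² + 38r_C2 − 80 = 0  ⇒  r_C2 = 2 (r>0 drops 1)
2. [ext C2·C3]  r_C2² + 24r_C2 − 52 = 0  ⇒  r_C2 = 2 (r>0 drops 1)

2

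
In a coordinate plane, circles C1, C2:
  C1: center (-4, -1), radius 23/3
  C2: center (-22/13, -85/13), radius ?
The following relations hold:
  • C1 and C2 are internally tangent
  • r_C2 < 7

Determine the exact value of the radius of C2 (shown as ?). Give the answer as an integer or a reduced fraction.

1. [int C1,C2]  r_C2² − (46/3)r_C2 + 205/9 = 0  ⇒  r_C2 = 5/3 or 41/3
2. given r_C2 < 7: keep 5/3

5/3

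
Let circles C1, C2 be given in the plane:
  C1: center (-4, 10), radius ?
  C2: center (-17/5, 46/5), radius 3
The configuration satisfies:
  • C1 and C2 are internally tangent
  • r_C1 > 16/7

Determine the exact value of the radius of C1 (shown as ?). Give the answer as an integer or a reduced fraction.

4

1. [int C1,C2]  r_C1² − 6r_C1 + 8 = 0  ⇒  r_C1 = 2 or 4
2. given r_C1 > 16/7: keep 4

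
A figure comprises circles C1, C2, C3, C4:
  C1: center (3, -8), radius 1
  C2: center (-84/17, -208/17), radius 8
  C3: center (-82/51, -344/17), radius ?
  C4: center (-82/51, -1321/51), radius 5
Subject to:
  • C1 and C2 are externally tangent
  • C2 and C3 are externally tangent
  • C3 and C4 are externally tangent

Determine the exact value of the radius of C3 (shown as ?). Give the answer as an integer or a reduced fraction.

1. [ext C2·C3]  r_C3² + 16r_C3 − 100/9 = 0  ⇒  r_C3 = 2/3 (r>0 drops 1)
2. [ext C3·C4]  r_C3² + 10r_C3 − 64/9 = 0  ⇒  r_C3 = 2/3 (r>0 drops 1)

2/3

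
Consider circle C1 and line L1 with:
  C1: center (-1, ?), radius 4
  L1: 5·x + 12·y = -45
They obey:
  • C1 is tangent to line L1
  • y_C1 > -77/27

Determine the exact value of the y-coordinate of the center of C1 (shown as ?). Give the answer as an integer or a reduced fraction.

1. [C1‖L1]  y_C1² + (20/3)y_C1 − 23/3 = 0  ⇒  y_C1 = -23/3 or 1
2. given y_C1 > -77/27: keep 1

1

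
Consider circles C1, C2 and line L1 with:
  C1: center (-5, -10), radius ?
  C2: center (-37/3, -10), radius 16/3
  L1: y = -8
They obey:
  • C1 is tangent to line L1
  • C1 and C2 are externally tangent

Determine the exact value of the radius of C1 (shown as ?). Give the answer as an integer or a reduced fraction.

1. [C1‖L1]  r_C1² − 4 = 0  ⇒  r_C1 = 2 (r>0 drops 1)
2. [ext C1·C2]  r_C1² + (32/3)r_C1 − 76/3 = 0  ⇒  r_C1 = 2 (r>0 drops 1)

2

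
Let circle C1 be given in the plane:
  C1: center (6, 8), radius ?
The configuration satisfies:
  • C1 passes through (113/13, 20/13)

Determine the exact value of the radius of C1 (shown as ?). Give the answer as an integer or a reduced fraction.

7

1. [C1∋P]  r_C1² − 49 = 0  ⇒  r_C1 = 7 (r>0 drops 1)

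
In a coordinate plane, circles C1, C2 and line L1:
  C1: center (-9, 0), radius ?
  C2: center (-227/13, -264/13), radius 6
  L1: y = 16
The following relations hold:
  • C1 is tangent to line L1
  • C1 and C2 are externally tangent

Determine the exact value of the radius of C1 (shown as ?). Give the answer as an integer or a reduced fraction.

1. [C1‖L1]  r_C1² − 256 = 0  ⇒  r_C1 = 16 (r>0 drops 1)
2. [ext C1·C2]  r_C1² + 12r_C1 − 448 = 0  ⇒  r_C1 = 16 (r>0 drops 1)

16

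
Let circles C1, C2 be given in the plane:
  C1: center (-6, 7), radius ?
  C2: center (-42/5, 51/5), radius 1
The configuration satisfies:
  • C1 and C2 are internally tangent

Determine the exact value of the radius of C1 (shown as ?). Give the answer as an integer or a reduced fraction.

5

1. [int C1,C2]  r_C1² − 2r_C1 − 15 = 0  ⇒  r_C1 = 5 (r>0 drops 1)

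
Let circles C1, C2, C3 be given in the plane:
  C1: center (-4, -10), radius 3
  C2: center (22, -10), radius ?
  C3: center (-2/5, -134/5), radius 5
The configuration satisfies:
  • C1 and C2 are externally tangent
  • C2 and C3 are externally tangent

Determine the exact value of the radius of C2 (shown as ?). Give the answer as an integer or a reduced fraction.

1. [ext C1·C2]  r_C2² + 6r_C2 − 667 = 0  ⇒  r_C2 = 23 (r>0 drops 1)
2. [ext C2·C3]  r_C2² + 10r_C2 − 759 = 0  ⇒  r_C2 = 23 (r>0 drops 1)

23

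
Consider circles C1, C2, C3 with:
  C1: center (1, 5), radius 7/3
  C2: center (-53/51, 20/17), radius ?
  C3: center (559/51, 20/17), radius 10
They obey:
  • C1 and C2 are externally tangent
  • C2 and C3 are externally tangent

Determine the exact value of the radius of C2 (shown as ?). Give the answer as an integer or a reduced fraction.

2

1. [ext C1·C2]  r_C2² + (14/3)r_C2 − 40/3 = 0  ⇒  r_C2 = 2 (r>0 drops 1)
2. [ext C2·C3]  r_C2² + 20r_C2 − 44 = 0  ⇒  r_C2 = 2 (r>0 drops 1)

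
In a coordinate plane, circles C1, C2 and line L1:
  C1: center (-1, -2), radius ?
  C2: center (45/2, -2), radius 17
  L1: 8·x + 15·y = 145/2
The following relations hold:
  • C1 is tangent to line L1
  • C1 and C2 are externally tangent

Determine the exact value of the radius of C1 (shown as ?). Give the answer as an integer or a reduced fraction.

1. [C1‖L1]  r_C1² − 169/4 = 0  ⇒  r_C1 = 13/2 (r>0 drops 1)
2. [ext C1·C2]  r_C1² + 34r_C1 − 1053/4 = 0  ⇒  r_C1 = 13/2 (r>0 drops 1)

13/2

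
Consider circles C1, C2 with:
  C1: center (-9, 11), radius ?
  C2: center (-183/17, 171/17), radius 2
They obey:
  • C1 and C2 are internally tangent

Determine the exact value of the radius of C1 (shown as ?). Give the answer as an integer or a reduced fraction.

1. [int C1,C2]  r_C1² − 4r_C1 = 0  ⇒  r_C1 = 4 (r>0 drops 1)

4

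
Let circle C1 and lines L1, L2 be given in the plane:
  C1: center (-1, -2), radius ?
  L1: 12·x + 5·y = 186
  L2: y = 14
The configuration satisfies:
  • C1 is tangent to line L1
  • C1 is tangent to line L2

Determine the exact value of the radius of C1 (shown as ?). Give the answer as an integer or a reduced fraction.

16

1. [C1‖L1]  r_C1² − 256 = 0  ⇒  r_C1 = 16 (r>0 drops 1)
2. [C1‖L2]  r_C1² − 256 = 0  ⇒  r_C1 = 16 (r>0 drops 1)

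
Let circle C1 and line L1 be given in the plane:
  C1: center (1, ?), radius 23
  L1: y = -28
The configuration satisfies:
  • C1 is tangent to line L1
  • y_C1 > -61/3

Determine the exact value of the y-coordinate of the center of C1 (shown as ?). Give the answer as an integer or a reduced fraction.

-5

1. [C1‖L1]  y_C1² + 56y_C1 + 255 = 0  ⇒  y_C1 = -51 or -5
2. given y_C1 > -61/3: keep -5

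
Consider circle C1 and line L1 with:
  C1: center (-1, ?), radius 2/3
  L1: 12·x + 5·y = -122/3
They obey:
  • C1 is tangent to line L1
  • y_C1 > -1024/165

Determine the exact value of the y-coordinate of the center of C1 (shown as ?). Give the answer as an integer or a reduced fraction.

1. [C1‖L1]  y_C1² + (172/15)y_C1 + 448/15 = 0  ⇒  y_C1 = -112/15 or -4
2. given y_C1 > -1024/165: keep -4

-4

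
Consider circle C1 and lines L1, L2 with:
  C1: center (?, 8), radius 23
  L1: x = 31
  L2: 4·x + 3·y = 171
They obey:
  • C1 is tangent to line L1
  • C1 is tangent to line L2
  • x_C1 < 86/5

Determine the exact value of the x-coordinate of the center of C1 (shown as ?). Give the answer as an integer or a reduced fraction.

8

1. [C1‖L1]  x_C1² − 62x_C1 + 432 = 0  ⇒  x_C1 = 8 or 54
2. [C1‖L2]  x_C1² − (147/2)x_C1 + 524 = 0  ⇒  x_C1 = 8 or 131/2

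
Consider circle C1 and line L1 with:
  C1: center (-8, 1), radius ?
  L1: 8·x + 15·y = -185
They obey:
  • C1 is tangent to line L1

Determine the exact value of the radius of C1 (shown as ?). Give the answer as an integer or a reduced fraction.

8

1. [C1‖L1]  r_C1² − 64 = 0  ⇒  r_C1 = 8 (r>0 drops 1)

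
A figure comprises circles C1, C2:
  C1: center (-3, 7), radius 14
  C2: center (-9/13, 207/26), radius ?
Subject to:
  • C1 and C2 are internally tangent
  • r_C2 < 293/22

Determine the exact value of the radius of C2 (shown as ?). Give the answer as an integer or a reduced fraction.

23/2

1. [int C1,C2]  r_C2² − 28r_C2 + 759/4 = 0  ⇒  r_C2 = 23/2 or 33/2
2. given r_C2 < 293/22: keep 23/2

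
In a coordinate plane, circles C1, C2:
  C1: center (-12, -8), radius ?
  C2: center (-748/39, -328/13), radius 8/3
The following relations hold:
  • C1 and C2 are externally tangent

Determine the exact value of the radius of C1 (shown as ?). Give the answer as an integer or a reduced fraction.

1. [ext C1·C2]  r_C1² + (16/3)r_C1 − 1024/3 = 0  ⇒  r_C1 = 16 (r>0 drops 1)

16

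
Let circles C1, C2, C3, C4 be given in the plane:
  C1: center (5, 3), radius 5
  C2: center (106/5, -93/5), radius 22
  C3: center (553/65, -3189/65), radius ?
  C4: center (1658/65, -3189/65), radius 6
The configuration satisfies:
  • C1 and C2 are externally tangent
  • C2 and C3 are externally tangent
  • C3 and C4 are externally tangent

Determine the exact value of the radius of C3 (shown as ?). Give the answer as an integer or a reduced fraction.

1. [ext C2·C3]  r_C3² + 44r_C3 − 605 = 0  ⇒  r_C3 = 11 (r>0 drops 1)
2. [ext C3·C4]  r_C3² + 12r_C3 − 253 = 0  ⇒  r_C3 = 11 (r>0 drops 1)

11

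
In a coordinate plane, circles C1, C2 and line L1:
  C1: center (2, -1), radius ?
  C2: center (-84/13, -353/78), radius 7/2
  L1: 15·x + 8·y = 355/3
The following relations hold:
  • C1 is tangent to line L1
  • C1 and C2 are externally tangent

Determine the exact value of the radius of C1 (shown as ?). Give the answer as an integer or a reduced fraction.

1. [C1‖L1]  r_C1² − 289/9 = 0  ⇒  r_C1 = 17/3 (r>0 drops 1)
2. [ext C1·C2]  r_C1² + 7r_C1 − 646/9 = 0  ⇒  r_C1 = 17/3 (r>0 drops 1)

17/3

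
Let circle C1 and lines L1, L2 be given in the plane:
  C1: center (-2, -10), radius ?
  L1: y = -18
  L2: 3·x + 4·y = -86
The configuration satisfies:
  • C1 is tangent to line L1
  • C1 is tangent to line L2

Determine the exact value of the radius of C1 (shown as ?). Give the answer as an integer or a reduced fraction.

8

1. [C1‖L1]  r_C1² − 64 = 0  ⇒  r_C1 = 8 (r>0 drops 1)
2. [C1‖L2]  r_C1² − 64 = 0  ⇒  r_C1 = 8 (r>0 drops 1)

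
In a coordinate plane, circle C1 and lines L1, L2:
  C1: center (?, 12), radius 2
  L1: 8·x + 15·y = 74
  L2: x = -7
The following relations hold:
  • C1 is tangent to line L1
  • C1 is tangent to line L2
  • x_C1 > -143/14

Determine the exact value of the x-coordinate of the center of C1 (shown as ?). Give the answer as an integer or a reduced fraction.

-9

1. [C1‖L1]  x_C1² + (53/2)x_C1 + 315/2 = 0  ⇒  x_C1 = -35/2 or -9
2. [C1‖L2]  x_C1² + 14x_C1 + 45 = 0  ⇒  x_C1 = -9 or -5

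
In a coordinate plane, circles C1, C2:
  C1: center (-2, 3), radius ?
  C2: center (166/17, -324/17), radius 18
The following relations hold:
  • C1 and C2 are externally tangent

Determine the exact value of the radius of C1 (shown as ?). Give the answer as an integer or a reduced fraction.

1. [ext C1·C2]  r_C1² + 36r_C1 − 301 = 0  ⇒  r_C1 = 7 (r>0 drops 1)

7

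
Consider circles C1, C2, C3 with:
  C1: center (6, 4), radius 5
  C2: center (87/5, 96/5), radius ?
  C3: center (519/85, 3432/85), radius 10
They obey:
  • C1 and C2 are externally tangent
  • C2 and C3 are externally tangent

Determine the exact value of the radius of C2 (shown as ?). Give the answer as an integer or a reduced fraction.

14

1. [ext C1·C2]  r_C2² + 10r_C2 − 336 = 0  ⇒  r_C2 = 14 (r>0 drops 1)
2. [ext C2·C3]  r_C2² + 20r_C2 − 476 = 0  ⇒  r_C2 = 14 (r>0 drops 1)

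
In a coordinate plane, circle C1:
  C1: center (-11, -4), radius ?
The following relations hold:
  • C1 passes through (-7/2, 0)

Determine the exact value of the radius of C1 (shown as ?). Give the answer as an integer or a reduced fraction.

1. [C1∋P]  r_C1² − 289/4 = 0  ⇒  r_C1 = 17/2 (r>0 drops 1)

17/2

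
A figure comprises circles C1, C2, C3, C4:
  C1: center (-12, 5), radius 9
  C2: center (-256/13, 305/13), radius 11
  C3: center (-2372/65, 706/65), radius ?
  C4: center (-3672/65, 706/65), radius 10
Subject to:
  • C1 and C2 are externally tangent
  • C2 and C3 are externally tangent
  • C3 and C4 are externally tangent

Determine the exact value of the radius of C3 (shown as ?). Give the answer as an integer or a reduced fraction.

10

1. [ext C2·C3]  r_C3² + 22r_C3 − 320 = 0  ⇒  r_C3 = 10 (r>0 drops 1)
2. [ext C3·C4]  r_C3² + 20r_C3 − 300 = 0  ⇒  r_C3 = 10 (r>0 drops 1)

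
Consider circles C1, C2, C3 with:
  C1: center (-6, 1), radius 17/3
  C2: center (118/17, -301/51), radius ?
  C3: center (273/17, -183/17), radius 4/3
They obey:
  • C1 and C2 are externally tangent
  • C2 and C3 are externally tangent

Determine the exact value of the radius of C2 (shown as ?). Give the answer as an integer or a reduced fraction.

9

1. [ext C1·C2]  r_C2² + (34/3)r_C2 − 183 = 0  ⇒  r_C2 = 9 (r>0 drops 1)
2. [ext C2·C3]  r_C2² + (8/3)r_C2 − 105 = 0  ⇒  r_C2 = 9 (r>0 drops 1)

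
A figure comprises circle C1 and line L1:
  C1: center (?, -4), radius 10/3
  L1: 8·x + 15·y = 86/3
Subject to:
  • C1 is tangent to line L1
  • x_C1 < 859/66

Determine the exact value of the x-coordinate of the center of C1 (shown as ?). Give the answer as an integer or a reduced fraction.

4

1. [C1‖L1]  x_C1² − (133/6)x_C1 + 218/3 = 0  ⇒  x_C1 = 4 or 109/6
2. given x_C1 < 859/66: keep 4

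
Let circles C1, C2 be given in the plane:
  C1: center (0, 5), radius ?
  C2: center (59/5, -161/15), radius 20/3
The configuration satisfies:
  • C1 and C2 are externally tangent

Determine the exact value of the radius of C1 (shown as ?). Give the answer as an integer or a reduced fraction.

13

1. [ext C1·C2]  r_C1² + (40/3)r_C1 − 1027/3 = 0  ⇒  r_C1 = 13 (r>0 drops 1)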